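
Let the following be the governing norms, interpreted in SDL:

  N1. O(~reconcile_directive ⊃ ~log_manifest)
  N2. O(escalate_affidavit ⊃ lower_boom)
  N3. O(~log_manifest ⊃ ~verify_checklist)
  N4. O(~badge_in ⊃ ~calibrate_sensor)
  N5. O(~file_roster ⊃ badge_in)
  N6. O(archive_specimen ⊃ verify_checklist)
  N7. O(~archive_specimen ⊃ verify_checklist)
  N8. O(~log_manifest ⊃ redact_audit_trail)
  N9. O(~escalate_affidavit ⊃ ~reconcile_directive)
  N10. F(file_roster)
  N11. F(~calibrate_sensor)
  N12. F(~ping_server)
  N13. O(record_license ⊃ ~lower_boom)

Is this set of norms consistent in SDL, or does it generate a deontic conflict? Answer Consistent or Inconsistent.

Premise 4 is O(~badge_in ⊃ ~calibrate_sensor), but O(~badge_in) is not derivable from the premises, so it does not yield O(~calibrate_sensor).
So O(~calibrate_sensor) is not derivable, and the apparent clash with O(calibrate_sensor) does not arise.
A world satisfying every obligation exists (e.g. archive_specimen=false, badge_in=true, calibrate_sensor=true, escalate_affidavit=true, file_roster=false, log_manifest=true, lower_boom=true, ping_server=true, reconcile_directive=true, record_license=false, redact_audit_trail=false, verify_checklist=true); no atom is both obligatory and forbidden, so the set is consistent.

Consistent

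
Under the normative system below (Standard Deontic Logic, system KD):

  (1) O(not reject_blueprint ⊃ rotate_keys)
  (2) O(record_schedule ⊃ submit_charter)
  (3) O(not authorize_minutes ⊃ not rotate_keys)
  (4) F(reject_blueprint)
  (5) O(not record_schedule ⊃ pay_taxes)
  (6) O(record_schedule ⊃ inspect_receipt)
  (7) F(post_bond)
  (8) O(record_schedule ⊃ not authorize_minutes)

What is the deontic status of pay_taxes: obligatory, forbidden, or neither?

Obligatory

Premise 4 is F(reject_blueprint), i.e. O(not reject_blueprint).
Applying K to premise 1 (O(not reject_blueprint ⊃ rotate_keys)) and O(not reject_blueprint) yields O(rotate_keys).
Premise 3, O(not authorize_minutes ⊃ not rotate_keys), contraposes to O(rotate_keys ⊃ authorize_minutes); with O(rotate_keys) we get O(authorize_minutes).
Premise 8 is O(record_schedule ⊃ not authorize_minutes); contrapositively O(authorize_minutes ⊃ not record_schedule). Since O(authorize_minutes) holds, K gives O(not record_schedule).
With premise 5, O(not record_schedule ⊃ pay_taxes), the K-axiom yields O(pay_taxes).
Premises 2, 6, 7 do not contribute to this derivation.
Hence pay_taxes is obligatory.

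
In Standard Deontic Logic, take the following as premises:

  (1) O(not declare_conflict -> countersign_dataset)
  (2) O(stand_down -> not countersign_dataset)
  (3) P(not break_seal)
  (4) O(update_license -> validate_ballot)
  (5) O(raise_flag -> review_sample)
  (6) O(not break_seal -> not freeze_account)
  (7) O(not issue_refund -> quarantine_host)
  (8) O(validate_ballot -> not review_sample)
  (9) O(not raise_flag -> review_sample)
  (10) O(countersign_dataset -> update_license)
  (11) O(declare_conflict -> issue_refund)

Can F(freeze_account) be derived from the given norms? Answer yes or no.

Premise 6 is O(not break_seal -> not freeze_account), but O(not break_seal) is not derivable from the premises (the permission P(not break_seal) asserts only not O(break_seal), not O(not break_seal)), so it does not yield O(not freeze_account).
No other premise forces O(not freeze_account). An ideal world satisfying every premise can still have freeze_account true, so F(freeze_account) is not derivable.

No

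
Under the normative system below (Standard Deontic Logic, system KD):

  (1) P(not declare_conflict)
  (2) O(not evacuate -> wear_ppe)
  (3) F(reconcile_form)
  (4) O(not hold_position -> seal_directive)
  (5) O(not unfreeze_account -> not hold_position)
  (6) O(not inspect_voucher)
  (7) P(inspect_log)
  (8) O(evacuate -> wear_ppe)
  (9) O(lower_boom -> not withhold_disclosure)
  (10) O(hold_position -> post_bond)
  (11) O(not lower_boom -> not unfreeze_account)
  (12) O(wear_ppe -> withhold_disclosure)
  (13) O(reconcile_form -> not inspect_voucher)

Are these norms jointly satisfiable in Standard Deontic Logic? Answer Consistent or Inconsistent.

Consistent

Premise 13 is O(reconcile_form -> not inspect_voucher); even if O(not inspect_voucher) held, inferring O(reconcile_form) would be affirming the consequent — invalid.
So O(reconcile_form) is not derivable, and the apparent clash with O(not reconcile_form) does not arise.
A world satisfying every obligation exists (e.g. declare_conflict=false, evacuate=false, hold_position=false, inspect_log=false, inspect_voucher=false, lower_boom=false, post_bond=false, reconcile_form=false, seal_directive=true, unfreeze_account=false, wear_ppe=true, withhold_disclosure=true); no atom is both obligatory and forbidden, so the set is consistent.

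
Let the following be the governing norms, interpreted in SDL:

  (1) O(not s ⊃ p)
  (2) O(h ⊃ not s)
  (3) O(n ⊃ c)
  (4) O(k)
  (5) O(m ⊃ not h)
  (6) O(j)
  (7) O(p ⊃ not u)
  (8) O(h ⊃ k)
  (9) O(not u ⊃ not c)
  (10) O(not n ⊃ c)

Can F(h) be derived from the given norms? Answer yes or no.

Premises 10 and 3 are O(not n ⊃ c) and O(n ⊃ c); every ideal world satisfies not n or n, so in either case c holds — hence O(c).
Premise 9, O(not u ⊃ not c), contraposes to O(c ⊃ u); with O(c) we get O(u).
Premise 7, O(p ⊃ not u), contraposes to O(u ⊃ not p); with O(u) we get O(not p).
Premise 1 is O(not s ⊃ p); contrapositively O(not p ⊃ s). Since O(not p) holds, K gives O(s).
Premise 2 is O(h ⊃ not s); contrapositively O(s ⊃ not h). Since O(s) holds, K gives O(not h).
Premises 4, 5, 6, 8 do not contribute to this derivation.
So O(not h) holds, i.e. F(h). The claim follows.

Yes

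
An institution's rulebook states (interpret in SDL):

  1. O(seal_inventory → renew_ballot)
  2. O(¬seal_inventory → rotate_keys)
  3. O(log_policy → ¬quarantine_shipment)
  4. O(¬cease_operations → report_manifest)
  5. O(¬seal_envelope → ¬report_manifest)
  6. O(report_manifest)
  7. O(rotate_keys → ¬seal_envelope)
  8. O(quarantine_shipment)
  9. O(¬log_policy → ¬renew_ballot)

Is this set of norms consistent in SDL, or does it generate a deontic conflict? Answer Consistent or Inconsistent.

Inconsistent

Premise 6 states O(report_manifest) outright.
The contrapositive of premise 5 (O(¬seal_envelope → ¬report_manifest)) is O(report_manifest → seal_envelope), and O(report_manifest) is already established, so O(seal_envelope).
Premise 7 is O(rotate_keys → ¬seal_envelope); contrapositively O(seal_envelope → ¬rotate_keys). Since O(seal_envelope) holds, K gives O(¬rotate_keys).
The contrapositive of premise 2 (O(¬seal_inventory → rotate_keys)) is O(¬rotate_keys → seal_inventory), and O(¬rotate_keys) is already established, so O(seal_inventory).
With premise 1, O(seal_inventory → renew_ballot), the K-axiom yields O(renew_ballot).
The contrapositive of premise 9 (O(¬log_policy → ¬renew_ballot)) is O(renew_ballot → log_policy), and O(renew_ballot) is already established, so O(log_policy).
With premise 3, O(log_policy → ¬quarantine_shipment), the K-axiom yields O(¬quarantine_shipment).
Yet premise 8 states O(quarantine_shipment).
We now have both O(¬quarantine_shipment) and O(quarantine_shipment) — quarantine_shipment is simultaneously obligatory and forbidden, violating the D-axiom.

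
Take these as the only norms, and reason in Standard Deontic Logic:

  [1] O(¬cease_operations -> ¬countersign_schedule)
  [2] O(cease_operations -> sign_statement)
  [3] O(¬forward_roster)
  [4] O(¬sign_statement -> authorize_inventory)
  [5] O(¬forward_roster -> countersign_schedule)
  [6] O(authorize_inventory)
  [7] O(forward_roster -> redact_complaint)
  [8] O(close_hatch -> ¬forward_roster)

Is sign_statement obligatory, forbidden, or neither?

Premise 3 gives O(¬forward_roster).
Premise 5 is O(¬forward_roster -> countersign_schedule); since O(¬forward_roster), deontic closure gives O(countersign_schedule).
Premise 1, O(¬cease_operations -> ¬countersign_schedule), contraposes to O(countersign_schedule -> cease_operations); with O(countersign_schedule) we get O(cease_operations).
Applying K to premise 2 (O(cease_operations -> sign_statement)) and O(cease_operations) yields O(sign_statement).
Premises 4, 6, 7, 8 do not contribute to this derivation.
Hence sign_statement is obligatory.

Obligatory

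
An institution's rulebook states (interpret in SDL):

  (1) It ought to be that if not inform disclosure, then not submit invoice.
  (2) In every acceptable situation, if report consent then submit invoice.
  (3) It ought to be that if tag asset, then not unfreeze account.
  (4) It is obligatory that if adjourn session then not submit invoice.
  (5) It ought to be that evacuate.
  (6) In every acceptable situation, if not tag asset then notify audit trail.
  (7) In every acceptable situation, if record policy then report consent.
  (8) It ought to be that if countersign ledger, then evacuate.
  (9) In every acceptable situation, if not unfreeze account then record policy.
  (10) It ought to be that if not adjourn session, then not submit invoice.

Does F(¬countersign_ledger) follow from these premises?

Premise 8 is O(countersign_ledger → evacuate); even if O(evacuate) held, inferring O(countersign_ledger) would be affirming the consequent — invalid.
No other premise forces O(countersign_ledger). An ideal world satisfying every premise can still have ¬countersign_ledger true, so F(¬countersign_ledger) is not derivable.

No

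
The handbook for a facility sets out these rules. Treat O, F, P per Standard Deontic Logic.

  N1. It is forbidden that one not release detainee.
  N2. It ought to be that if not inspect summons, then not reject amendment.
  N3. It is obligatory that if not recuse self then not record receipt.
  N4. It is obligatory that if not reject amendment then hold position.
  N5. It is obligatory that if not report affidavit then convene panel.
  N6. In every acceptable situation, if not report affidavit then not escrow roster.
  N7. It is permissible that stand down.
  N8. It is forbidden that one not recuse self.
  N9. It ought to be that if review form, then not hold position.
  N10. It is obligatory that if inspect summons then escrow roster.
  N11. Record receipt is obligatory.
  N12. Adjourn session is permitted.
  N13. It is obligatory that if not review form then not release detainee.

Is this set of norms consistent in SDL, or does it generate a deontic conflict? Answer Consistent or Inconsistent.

Consistent

Premise 3 is O(¬recuse_self → ¬record_receipt), but O(¬recuse_self) is not derivable from the premises, so it does not yield O(¬record_receipt).
So O(¬record_receipt) is not derivable, and the apparent clash with O(record_receipt) does not arise.
A world satisfying every obligation exists (e.g. adjourn_session=false, convene_panel=false, escrow_roster=true, hold_position=false, inspect_summons=true, record_receipt=true, recuse_self=true, reject_amendment=true, release_detainee=true, report_affidavit=true, review_form=true, stand_down=false); no atom is both obligatory and forbidden, so the set is consistent.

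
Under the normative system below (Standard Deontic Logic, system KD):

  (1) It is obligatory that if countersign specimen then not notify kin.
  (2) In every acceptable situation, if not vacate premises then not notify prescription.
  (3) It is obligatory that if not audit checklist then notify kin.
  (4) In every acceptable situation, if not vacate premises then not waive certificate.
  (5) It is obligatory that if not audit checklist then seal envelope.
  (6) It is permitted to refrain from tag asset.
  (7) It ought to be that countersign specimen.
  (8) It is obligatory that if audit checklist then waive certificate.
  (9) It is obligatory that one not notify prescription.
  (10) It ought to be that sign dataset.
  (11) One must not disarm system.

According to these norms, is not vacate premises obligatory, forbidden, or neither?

Premise 7 states O(countersign_specimen) outright.
Premise 1 is O(countersign_specimen → ¬notify_kin); since O(countersign_specimen), deontic closure gives O(¬notify_kin).
Premise 3 is O(¬audit_checklist → notify_kin); contrapositively O(¬notify_kin → audit_checklist). Since O(¬notify_kin) holds, K gives O(audit_checklist).
With premise 8, O(audit_checklist → waive_certificate), the K-axiom yields O(waive_certificate).
Premise 4, O(¬vacate_premises → ¬waive_certificate), contraposes to O(waive_certificate → vacate_premises); with O(waive_certificate) we get O(vacate_premises).
Premises 2, 5, 6, 9, 10, 11 do not contribute to this derivation.
Thus O(vacate_premises), which is F(¬vacate_premises): ¬vacate_premises is forbidden.

Forbidden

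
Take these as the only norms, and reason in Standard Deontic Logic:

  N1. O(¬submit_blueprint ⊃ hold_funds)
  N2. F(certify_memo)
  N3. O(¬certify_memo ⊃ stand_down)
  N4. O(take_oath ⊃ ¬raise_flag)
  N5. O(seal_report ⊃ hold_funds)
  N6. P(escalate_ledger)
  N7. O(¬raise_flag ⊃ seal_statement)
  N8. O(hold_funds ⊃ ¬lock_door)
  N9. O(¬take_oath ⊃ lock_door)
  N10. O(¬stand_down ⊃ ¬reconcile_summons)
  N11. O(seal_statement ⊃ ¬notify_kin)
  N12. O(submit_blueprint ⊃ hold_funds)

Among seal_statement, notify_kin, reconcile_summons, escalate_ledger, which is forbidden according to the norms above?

notify_kin

Premises 1 and 12 are O(¬submit_blueprint ⊃ hold_funds) and O(submit_blueprint ⊃ hold_funds); every ideal world satisfies ¬submit_blueprint or submit_blueprint, so in either case hold_funds holds — hence O(hold_funds).
From O(hold_funds) and premise 8, O(hold_funds ⊃ ¬lock_door), we obtain O(¬lock_door).
Premise 9, O(¬take_oath ⊃ lock_door), contraposes to O(¬lock_door ⊃ take_oath); with O(¬lock_door) we get O(take_oath).
Premise 4 is O(take_oath ⊃ ¬raise_flag); since O(take_oath), deontic closure gives O(¬raise_flag).
Premise 7 is O(¬raise_flag ⊃ seal_statement); since O(¬raise_flag), deontic closure gives O(seal_statement).
Premise 11 is O(seal_statement ⊃ ¬notify_kin); since O(seal_statement), deontic closure gives O(¬notify_kin).
So O(¬notify_kin) holds, i.e. notify_kin is forbidden. None of the other listed options is forbidden under the premises.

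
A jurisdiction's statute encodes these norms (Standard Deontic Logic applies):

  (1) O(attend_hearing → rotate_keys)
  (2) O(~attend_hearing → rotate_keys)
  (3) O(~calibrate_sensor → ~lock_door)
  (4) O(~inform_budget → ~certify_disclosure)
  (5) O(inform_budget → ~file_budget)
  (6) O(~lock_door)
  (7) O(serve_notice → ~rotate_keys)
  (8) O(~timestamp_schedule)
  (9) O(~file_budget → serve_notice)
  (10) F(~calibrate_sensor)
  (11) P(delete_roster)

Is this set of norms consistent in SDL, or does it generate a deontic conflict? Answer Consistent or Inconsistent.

Premise 3 is O(~calibrate_sensor → ~lock_door); even if O(~lock_door) held, inferring O(~calibrate_sensor) would be affirming the consequent — invalid.
So O(~calibrate_sensor) is not derivable, and the apparent clash with O(calibrate_sensor) does not arise.
A world satisfying every obligation exists (e.g. attend_hearing=false, calibrate_sensor=true, certify_disclosure=false, delete_roster=false, file_budget=true, inform_budget=false, lock_door=false, rotate_keys=true, serve_notice=false, timestamp_schedule=false); no atom is both obligatory and forbidden, so the set is consistent.

Consistent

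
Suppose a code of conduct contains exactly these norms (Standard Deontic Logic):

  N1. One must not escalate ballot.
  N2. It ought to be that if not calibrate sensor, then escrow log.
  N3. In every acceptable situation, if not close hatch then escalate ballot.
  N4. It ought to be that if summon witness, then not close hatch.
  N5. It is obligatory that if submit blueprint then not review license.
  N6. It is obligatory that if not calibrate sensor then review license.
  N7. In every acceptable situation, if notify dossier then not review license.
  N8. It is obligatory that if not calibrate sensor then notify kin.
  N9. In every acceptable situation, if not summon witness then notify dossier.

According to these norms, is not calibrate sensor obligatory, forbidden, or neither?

Premise 1, F(escalate_ballot), is equivalent to O(¬escalate_ballot).
The contrapositive of premise 3 (O(¬close_hatch → escalate_ballot)) is O(¬escalate_ballot → close_hatch), and O(¬escalate_ballot) is already established, so O(close_hatch).
Premise 4, O(summon_witness → ¬close_hatch), contraposes to O(close_hatch → ¬summon_witness); with O(close_hatch) we get O(¬summon_witness).
From O(¬summon_witness) and premise 9, O(¬summon_witness → notify_dossier), we obtain O(notify_dossier).
Applying K to premise 7 (O(notify_dossier → ¬review_license)) and O(notify_dossier) yields O(¬review_license).
Premise 6 is O(¬calibrate_sensor → review_license); contrapositively O(¬review_license → calibrate_sensor). Since O(¬review_license) holds, K gives O(calibrate_sensor).
Premises 2, 5, 8 do not contribute to this derivation.
Thus O(calibrate_sensor), which is F(¬calibrate_sensor): ¬calibrate_sensor is forbidden.

Forbidden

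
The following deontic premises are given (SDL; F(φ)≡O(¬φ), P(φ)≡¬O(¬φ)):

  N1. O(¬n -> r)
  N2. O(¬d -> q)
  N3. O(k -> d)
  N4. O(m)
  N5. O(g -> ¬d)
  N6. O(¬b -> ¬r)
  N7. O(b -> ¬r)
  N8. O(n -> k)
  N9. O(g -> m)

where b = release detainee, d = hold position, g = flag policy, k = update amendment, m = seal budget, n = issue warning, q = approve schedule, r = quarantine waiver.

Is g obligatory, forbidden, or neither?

Premises 6 and 7 are O(¬b -> ¬r) and O(b -> ¬r); every ideal world satisfies ¬b or b, so in either case ¬r holds — hence O(¬r).
Premise 1 is O(¬n -> r); contrapositively O(¬r -> n). Since O(¬r) holds, K gives O(n).
Premise 8 is O(n -> k); since O(n), deontic closure gives O(k).
With premise 3, O(k -> d), the K-axiom yields O(d).
The contrapositive of premise 5 (O(g -> ¬d)) is O(d -> ¬g), and O(d) is already established, so O(¬g).
Premises 2, 4, 9 do not contribute to this derivation.
Thus O(¬g), which is F(g): g is forbidden.

Forbidden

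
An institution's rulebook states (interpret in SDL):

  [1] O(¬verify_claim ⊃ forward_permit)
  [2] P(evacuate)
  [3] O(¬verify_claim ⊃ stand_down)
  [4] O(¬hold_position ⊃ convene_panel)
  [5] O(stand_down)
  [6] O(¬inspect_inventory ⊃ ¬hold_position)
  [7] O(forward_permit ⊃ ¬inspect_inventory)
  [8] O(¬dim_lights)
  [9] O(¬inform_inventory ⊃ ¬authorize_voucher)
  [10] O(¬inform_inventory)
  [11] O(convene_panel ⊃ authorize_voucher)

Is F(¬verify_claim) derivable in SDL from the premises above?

Yes

Premise 10 gives O(¬inform_inventory).
With premise 9, O(¬inform_inventory ⊃ ¬authorize_voucher), the K-axiom yields O(¬authorize_voucher).
Premise 11 is O(convene_panel ⊃ authorize_voucher); contrapositively O(¬authorize_voucher ⊃ ¬convene_panel). Since O(¬authorize_voucher) holds, K gives O(¬convene_panel).
Premise 4, O(¬hold_position ⊃ convene_panel), contraposes to O(¬convene_panel ⊃ hold_position); with O(¬convene_panel) we get O(hold_position).
Premise 6 is O(¬inspect_inventory ⊃ ¬hold_position); contrapositively O(hold_position ⊃ inspect_inventory). Since O(hold_position) holds, K gives O(inspect_inventory).
Premise 7, O(forward_permit ⊃ ¬inspect_inventory), contraposes to O(inspect_inventory ⊃ ¬forward_permit); with O(inspect_inventory) we get O(¬forward_permit).
Premise 1 is O(¬verify_claim ⊃ forward_permit); contrapositively O(¬forward_permit ⊃ verify_claim). Since O(¬forward_permit) holds, K gives O(verify_claim).
Premises 2, 3, 5, 8 do not contribute to this derivation.
So O(verify_claim) holds, i.e. F(¬verify_claim). The claim follows.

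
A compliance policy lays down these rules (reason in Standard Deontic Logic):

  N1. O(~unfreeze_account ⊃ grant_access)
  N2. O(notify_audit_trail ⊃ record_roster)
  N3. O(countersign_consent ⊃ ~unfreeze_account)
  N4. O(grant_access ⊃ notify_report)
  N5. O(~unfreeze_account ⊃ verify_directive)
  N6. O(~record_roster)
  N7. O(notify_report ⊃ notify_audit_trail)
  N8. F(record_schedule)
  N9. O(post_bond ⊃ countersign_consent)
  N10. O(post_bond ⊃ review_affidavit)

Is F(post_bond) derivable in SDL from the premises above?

Premise 6 gives O(~record_roster).
Premise 2, O(notify_audit_trail ⊃ record_roster), contraposes to O(~record_roster ⊃ ~notify_audit_trail); with O(~record_roster) we get O(~notify_audit_trail).
Premise 7, O(notify_report ⊃ notify_audit_trail), contraposes to O(~notify_audit_trail ⊃ ~notify_report); with O(~notify_audit_trail) we get O(~notify_report).
Premise 4 is O(grant_access ⊃ notify_report); contrapositively O(~notify_report ⊃ ~grant_access). Since O(~notify_report) holds, K gives O(~grant_access).
Premise 1 is O(~unfreeze_account ⊃ grant_access); contrapositively O(~grant_access ⊃ unfreeze_account). Since O(~grant_access) holds, K gives O(unfreeze_account).
The contrapositive of premise 3 (O(countersign_consent ⊃ ~unfreeze_account)) is O(unfreeze_account ⊃ ~countersign_consent), and O(unfreeze_account) is already established, so O(~countersign_consent).
Premise 9, O(post_bond ⊃ countersign_consent), contraposes to O(~countersign_consent ⊃ ~post_bond); with O(~countersign_consent) we get O(~post_bond).
Premises 5, 8, 10 do not contribute to this derivation.
So O(~post_bond) holds, i.e. F(post_bond). The claim follows.

Yes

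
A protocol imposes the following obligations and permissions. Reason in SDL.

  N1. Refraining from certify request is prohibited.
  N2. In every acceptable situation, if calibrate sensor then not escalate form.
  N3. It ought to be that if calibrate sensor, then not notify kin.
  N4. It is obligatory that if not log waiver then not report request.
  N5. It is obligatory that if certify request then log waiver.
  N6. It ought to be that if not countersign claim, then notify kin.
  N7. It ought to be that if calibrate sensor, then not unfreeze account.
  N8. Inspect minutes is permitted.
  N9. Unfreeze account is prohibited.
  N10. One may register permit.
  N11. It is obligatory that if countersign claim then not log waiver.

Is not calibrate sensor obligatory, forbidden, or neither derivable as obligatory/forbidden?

Premise 1 is F(¬certify_request), i.e. O(certify_request).
Applying K to premise 5 (O(certify_request → log_waiver)) and O(certify_request) yields O(log_waiver).
The contrapositive of premise 11 (O(countersign_claim → ¬log_waiver)) is O(log_waiver → ¬countersign_claim), and O(log_waiver) is already established, so O(¬countersign_claim).
Applying K to premise 6 (O(¬countersign_claim → notify_kin)) and O(¬countersign_claim) yields O(notify_kin).
Premise 3 is O(calibrate_sensor → ¬notify_kin); contrapositively O(notify_kin → ¬calibrate_sensor). Since O(notify_kin) holds, K gives O(¬calibrate_sensor).
Premises 2, 4, 7, 8, 9, 10 do not contribute to this derivation.
Hence ¬calibrate_sensor is obligatory.

Obligatory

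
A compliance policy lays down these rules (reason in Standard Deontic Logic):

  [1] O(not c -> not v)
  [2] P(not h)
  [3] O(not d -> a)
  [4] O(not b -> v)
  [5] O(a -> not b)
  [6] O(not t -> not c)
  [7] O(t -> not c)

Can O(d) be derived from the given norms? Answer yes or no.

Premises 7 and 6 cover both cases: O(t -> not c) and O(not t -> not c). Since t ∨ not t is a tautology, O(not c) follows.
Premise 1 is O(not c -> not v); since O(not c), deontic closure gives O(not v).
The contrapositive of premise 4 (O(not b -> v)) is O(not v -> b), and O(not v) is already established, so O(b).
The contrapositive of premise 5 (O(a -> not b)) is O(b -> not a), and O(b) is already established, so O(not a).
Premise 3, O(not d -> a), contraposes to O(not a -> d); with O(not a) we get O(d).
Premise 2 does not contribute to this derivation.
So O(d) follows.

Yes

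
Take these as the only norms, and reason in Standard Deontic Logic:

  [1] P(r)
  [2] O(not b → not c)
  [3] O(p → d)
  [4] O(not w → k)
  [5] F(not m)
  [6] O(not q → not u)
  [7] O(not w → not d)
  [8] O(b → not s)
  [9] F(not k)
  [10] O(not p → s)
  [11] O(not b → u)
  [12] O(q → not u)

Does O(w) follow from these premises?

Yes

By case analysis on not q: premise 6 gives O(not q → not u) and premise 12 gives O(q → not u), so O(not u) either way.
The contrapositive of premise 11 (O(not b → u)) is O(not u → b), and O(not u) is already established, so O(b).
With premise 8, O(b → not s), the K-axiom yields O(not s).
The contrapositive of premise 10 (O(not p → s)) is O(not s → p), and O(not s) is already established, so O(p).
With premise 3, O(p → d), the K-axiom yields O(d).
Premise 7 is O(not w → not d); contrapositively O(d → w). Since O(d) holds, K gives O(w).
Premises 1, 2, 4, 5, 9 do not contribute to this derivation.
So O(w) follows.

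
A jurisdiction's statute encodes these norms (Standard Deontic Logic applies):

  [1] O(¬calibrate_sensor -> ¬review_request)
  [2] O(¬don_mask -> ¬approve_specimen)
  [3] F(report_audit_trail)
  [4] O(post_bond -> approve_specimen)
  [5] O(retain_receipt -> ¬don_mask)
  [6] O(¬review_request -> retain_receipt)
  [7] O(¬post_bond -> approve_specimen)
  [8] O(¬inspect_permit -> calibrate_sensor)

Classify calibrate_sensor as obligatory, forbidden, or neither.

Premises 7 and 4 cover both cases: O(¬post_bond -> approve_specimen) and O(post_bond -> approve_specimen). Since ¬post_bond ∨ post_bond is a tautology, O(approve_specimen) follows.
The contrapositive of premise 2 (O(¬don_mask -> ¬approve_specimen)) is O(approve_specimen -> don_mask), and O(approve_specimen) is already established, so O(don_mask).
Premise 5 is O(retain_receipt -> ¬don_mask); contrapositively O(don_mask -> ¬retain_receipt). Since O(don_mask) holds, K gives O(¬retain_receipt).
The contrapositive of premise 6 (O(¬review_request -> retain_receipt)) is O(¬retain_receipt -> review_request), and O(¬retain_receipt) is already established, so O(review_request).
Premise 1, O(¬calibrate_sensor -> ¬review_request), contraposes to O(review_request -> calibrate_sensor); with O(review_request) we get O(calibrate_sensor).
Premises 3, 8 do not contribute to this derivation.
Hence calibrate_sensor is obligatory.

Obligatory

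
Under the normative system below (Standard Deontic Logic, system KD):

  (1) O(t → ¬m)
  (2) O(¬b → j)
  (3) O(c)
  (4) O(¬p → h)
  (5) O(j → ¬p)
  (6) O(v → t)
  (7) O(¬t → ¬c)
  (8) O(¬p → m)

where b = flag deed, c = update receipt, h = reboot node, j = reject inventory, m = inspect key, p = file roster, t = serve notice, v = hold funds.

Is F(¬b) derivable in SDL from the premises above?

Premise 3 states O(c) outright.
Premise 7 is O(¬t → ¬c); contrapositively O(c → t). Since O(c) holds, K gives O(t).
With premise 1, O(t → ¬m), the K-axiom yields O(¬m).
Premise 8, O(¬p → m), contraposes to O(¬m → p); with O(¬m) we get O(p).
Premise 5 is O(j → ¬p); contrapositively O(p → ¬j). Since O(p) holds, K gives O(¬j).
The contrapositive of premise 2 (O(¬b → j)) is O(¬j → b), and O(¬j) is already established, so O(b).
Premises 4, 6 do not contribute to this derivation.
So O(b) holds, i.e. F(¬b). The claim follows.

Yes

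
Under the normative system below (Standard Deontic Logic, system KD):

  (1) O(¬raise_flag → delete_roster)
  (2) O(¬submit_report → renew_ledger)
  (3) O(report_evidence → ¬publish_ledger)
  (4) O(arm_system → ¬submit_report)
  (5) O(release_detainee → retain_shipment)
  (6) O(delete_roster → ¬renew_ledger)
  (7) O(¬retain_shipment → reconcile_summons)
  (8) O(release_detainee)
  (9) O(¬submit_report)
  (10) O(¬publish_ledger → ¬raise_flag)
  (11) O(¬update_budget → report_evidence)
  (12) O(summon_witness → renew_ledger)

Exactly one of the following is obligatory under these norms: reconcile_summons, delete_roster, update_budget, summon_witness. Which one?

update_budget

Premise 9 gives O(¬submit_report).
With premise 2, O(¬submit_report → renew_ledger), the K-axiom yields O(renew_ledger).
Premise 6, O(delete_roster → ¬renew_ledger), contraposes to O(renew_ledger → ¬delete_roster); with O(renew_ledger) we get O(¬delete_roster).
Premise 1 is O(¬raise_flag → delete_roster); contrapositively O(¬delete_roster → raise_flag). Since O(¬delete_roster) holds, K gives O(raise_flag).
The contrapositive of premise 10 (O(¬publish_ledger → ¬raise_flag)) is O(raise_flag → publish_ledger), and O(raise_flag) is already established, so O(publish_ledger).
Premise 3 is O(report_evidence → ¬publish_ledger); contrapositively O(publish_ledger → ¬report_evidence). Since O(publish_ledger) holds, K gives O(¬report_evidence).
Premise 11 is O(¬update_budget → report_evidence); contrapositively O(¬report_evidence → update_budget). Since O(¬report_evidence) holds, K gives O(update_budget).
So O(update_budget) holds — update_budget is obligatory. None of the other listed options is made obligatory by any chain of premises.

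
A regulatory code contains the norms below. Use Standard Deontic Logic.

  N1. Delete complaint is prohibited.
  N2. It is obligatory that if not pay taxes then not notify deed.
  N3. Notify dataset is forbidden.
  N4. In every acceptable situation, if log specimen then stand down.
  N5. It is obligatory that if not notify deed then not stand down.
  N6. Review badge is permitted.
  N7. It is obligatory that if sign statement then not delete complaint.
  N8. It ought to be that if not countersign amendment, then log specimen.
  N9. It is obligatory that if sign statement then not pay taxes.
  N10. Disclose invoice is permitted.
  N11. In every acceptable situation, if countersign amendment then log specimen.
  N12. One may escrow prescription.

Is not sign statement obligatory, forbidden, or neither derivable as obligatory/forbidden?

Premises 11 and 8 are O(countersign_amendment → log_specimen) and O(¬countersign_amendment → log_specimen); every ideal world satisfies countersign_amendment or ¬countersign_amendment, so in either case log_specimen holds — hence O(log_specimen).
Applying K to premise 4 (O(log_specimen → stand_down)) and O(log_specimen) yields O(stand_down).
The contrapositive of premise 5 (O(¬notify_deed → ¬stand_down)) is O(stand_down → notify_deed), and O(stand_down) is already established, so O(notify_deed).
The contrapositive of premise 2 (O(¬pay_taxes → ¬notify_deed)) is O(notify_deed → pay_taxes), and O(notify_deed) is already established, so O(pay_taxes).
Premise 9 is O(sign_statement → ¬pay_taxes); contrapositively O(pay_taxes → ¬sign_statement). Since O(pay_taxes) holds, K gives O(¬sign_statement).
Premises 1, 3, 6, 7, 10, 12 do not contribute to this derivation.
Hence ¬sign_statement is obligatory.

Obligatory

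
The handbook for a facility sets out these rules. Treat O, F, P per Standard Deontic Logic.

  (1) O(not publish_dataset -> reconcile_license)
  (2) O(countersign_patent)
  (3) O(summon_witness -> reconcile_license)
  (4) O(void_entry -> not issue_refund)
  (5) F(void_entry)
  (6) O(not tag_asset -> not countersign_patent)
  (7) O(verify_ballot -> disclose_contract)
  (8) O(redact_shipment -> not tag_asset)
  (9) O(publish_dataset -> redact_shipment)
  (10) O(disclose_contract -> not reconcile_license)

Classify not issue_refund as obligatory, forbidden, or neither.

Premise 4 is O(void_entry -> not issue_refund), but O(void_entry) is not derivable from the premises, so it does not yield O(not issue_refund).
No premise or chain of K-axiom applications forces O(not issue_refund), and none forces O(issue_refund). So not issue_refund is neither obligatory nor forbidden under these norms.

Neither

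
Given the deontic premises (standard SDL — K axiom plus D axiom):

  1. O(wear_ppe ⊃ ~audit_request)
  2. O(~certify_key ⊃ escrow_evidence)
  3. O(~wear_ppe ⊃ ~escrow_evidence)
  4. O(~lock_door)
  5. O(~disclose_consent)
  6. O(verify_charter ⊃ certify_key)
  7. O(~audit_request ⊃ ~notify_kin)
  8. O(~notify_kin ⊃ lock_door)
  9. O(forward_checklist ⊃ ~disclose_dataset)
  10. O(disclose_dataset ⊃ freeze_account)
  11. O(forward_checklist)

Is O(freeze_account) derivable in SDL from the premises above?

Premise 10 is O(disclose_dataset ⊃ freeze_account), but O(disclose_dataset) is not derivable from the premises, so it does not yield O(freeze_account).
No other premise forces O(freeze_account). An ideal world satisfying every premise can still have freeze_account false, so O(freeze_account) is not derivable.

No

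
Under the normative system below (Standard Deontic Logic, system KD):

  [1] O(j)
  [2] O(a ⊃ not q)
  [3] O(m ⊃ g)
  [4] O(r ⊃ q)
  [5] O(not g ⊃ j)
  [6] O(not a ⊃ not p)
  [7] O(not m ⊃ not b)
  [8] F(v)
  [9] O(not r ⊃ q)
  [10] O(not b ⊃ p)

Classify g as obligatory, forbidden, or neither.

Obligatory

Premises 4 and 9 are O(r ⊃ q) and O(not r ⊃ q); every ideal world satisfies r or not r, so in either case q holds — hence O(q).
Premise 2, O(a ⊃ not q), contraposes to O(q ⊃ not a); with O(q) we get O(not a).
Applying K to premise 6 (O(not a ⊃ not p)) and O(not a) yields O(not p).
Premise 10, O(not b ⊃ p), contraposes to O(not p ⊃ b); with O(not p) we get O(b).
Premise 7, O(not m ⊃ not b), contraposes to O(b ⊃ m); with O(b) we get O(m).
Premise 3 is O(m ⊃ g); since O(m), deontic closure gives O(g).
Premises 1, 5, 8 do not contribute to this derivation.
Hence g is obligatory.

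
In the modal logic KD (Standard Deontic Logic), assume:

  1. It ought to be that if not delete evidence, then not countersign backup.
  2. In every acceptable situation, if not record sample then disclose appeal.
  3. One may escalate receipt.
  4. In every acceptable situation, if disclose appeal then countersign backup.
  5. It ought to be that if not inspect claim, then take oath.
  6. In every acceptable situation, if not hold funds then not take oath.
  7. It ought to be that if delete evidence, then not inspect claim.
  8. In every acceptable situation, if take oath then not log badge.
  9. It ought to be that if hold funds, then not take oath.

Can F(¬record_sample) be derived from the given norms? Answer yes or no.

Premises 9 and 6 are O(hold_funds → ¬take_oath) and O(¬hold_funds → ¬take_oath); every ideal world satisfies hold_funds or ¬hold_funds, so in either case ¬take_oath holds — hence O(¬take_oath).
Premise 5, O(¬inspect_claim → take_oath), contraposes to O(¬take_oath → inspect_claim); with O(¬take_oath) we get O(inspect_claim).
Premise 7, O(delete_evidence → ¬inspect_claim), contraposes to O(inspect_claim → ¬delete_evidence); with O(inspect_claim) we get O(¬delete_evidence).
Applying K to premise 1 (O(¬delete_evidence → ¬countersign_backup)) and O(¬delete_evidence) yields O(¬countersign_backup).
Premise 4, O(disclose_appeal → countersign_backup), contraposes to O(¬countersign_backup → ¬disclose_appeal); with O(¬countersign_backup) we get O(¬disclose_appeal).
Premise 2 is O(¬record_sample → disclose_appeal); contrapositively O(¬disclose_appeal → record_sample). Since O(¬disclose_appeal) holds, K gives O(record_sample).
Premises 3, 8 do not contribute to this derivation.
So O(record_sample) holds, i.e. F(¬record_sample). The claim follows.

Yes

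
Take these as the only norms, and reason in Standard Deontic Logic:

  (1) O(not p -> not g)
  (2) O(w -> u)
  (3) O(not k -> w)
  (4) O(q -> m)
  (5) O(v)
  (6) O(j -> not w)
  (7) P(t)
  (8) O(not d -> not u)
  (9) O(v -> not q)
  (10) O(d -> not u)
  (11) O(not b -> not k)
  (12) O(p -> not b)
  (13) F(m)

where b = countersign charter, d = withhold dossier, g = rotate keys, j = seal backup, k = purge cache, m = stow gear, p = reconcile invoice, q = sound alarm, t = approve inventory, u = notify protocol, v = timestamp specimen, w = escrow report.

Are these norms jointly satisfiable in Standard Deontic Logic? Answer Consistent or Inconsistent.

Premise 4 is O(q -> m), but O(q) is not derivable from the premises, so it does not yield O(m).
So O(m) is not derivable, and the apparent clash with O(not m) does not arise.
A world satisfying every obligation exists (e.g. b=true, d=false, g=false, j=false, k=true, m=false, p=false, q=false, t=false, u=false, v=true, w=false); no atom is both obligatory and forbidden, so the set is consistent.

Consistent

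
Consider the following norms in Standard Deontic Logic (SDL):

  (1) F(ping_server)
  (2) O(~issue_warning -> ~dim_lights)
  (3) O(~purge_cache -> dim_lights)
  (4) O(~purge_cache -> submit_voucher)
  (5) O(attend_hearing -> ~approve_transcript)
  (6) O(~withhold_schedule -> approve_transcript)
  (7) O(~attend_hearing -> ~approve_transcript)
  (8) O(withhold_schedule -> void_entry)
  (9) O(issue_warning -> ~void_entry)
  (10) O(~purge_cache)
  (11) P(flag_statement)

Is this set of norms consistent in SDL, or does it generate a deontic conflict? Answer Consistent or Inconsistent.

By case analysis on ~attend_hearing: premise 7 gives O(~attend_hearing -> ~approve_transcript) and premise 5 gives O(attend_hearing -> ~approve_transcript), so O(~approve_transcript) either way.
Premise 6, O(~withhold_schedule -> approve_transcript), contraposes to O(~approve_transcript -> withhold_schedule); with O(~approve_transcript) we get O(withhold_schedule).
With premise 8, O(withhold_schedule -> void_entry), the K-axiom yields O(void_entry).
Premise 9, O(issue_warning -> ~void_entry), contraposes to O(void_entry -> ~issue_warning); with O(void_entry) we get O(~issue_warning).
From O(~issue_warning) and premise 2, O(~issue_warning -> ~dim_lights), we obtain O(~dim_lights).
The contrapositive of premise 3 (O(~purge_cache -> dim_lights)) is O(~dim_lights -> purge_cache), and O(~dim_lights) is already established, so O(purge_cache).
But premise 10 directly asserts O(~purge_cache).
We now have both O(purge_cache) and O(~purge_cache) — purge_cache is simultaneously obligatory and forbidden, violating the D-axiom.

Inconsistent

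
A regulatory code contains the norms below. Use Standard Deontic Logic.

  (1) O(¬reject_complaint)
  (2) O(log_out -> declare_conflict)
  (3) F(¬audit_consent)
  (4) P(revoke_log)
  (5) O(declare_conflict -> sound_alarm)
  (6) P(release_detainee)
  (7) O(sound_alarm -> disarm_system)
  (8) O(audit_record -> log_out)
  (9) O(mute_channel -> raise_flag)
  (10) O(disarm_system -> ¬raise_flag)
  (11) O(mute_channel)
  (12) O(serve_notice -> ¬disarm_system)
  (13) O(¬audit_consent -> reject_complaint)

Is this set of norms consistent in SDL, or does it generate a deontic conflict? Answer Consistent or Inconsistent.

Consistent

Premise 13 is O(¬audit_consent -> reject_complaint), but O(¬audit_consent) is not derivable from the premises, so it does not yield O(reject_complaint).
So O(reject_complaint) is not derivable, and the apparent clash with O(¬reject_complaint) does not arise.
A world satisfying every obligation exists (e.g. audit_consent=true, audit_record=false, declare_conflict=false, disarm_system=false, log_out=false, mute_channel=true, raise_flag=true, reject_complaint=false, release_detainee=false, revoke_log=false, serve_notice=false, sound_alarm=false); no atom is both obligatory and forbidden, so the set is consistent.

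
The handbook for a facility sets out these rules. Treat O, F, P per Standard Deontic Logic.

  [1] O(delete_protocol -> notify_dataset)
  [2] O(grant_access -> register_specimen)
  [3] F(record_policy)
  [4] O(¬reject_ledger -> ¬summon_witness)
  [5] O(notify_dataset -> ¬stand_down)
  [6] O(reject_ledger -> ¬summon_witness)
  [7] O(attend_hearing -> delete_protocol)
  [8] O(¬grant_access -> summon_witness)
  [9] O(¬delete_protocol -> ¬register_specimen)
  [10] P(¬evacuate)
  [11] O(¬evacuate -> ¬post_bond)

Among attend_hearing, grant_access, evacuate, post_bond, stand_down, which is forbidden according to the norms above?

Premises 4 and 6 cover both cases: O(¬reject_ledger -> ¬summon_witness) and O(reject_ledger -> ¬summon_witness). Since ¬reject_ledger ∨ reject_ledger is a tautology, O(¬summon_witness) follows.
The contrapositive of premise 8 (O(¬grant_access -> summon_witness)) is O(¬summon_witness -> grant_access), and O(¬summon_witness) is already established, so O(grant_access).
Applying K to premise 2 (O(grant_access -> register_specimen)) and O(grant_access) yields O(register_specimen).
The contrapositive of premise 9 (O(¬delete_protocol -> ¬register_specimen)) is O(register_specimen -> delete_protocol), and O(register_specimen) is already established, so O(delete_protocol).
From O(delete_protocol) and premise 1, O(delete_protocol -> notify_dataset), we obtain O(notify_dataset).
From O(notify_dataset) and premise 5, O(notify_dataset -> ¬stand_down), we obtain O(¬stand_down).
So O(¬stand_down) holds, i.e. stand_down is forbidden. None of the other listed options is forbidden under the premises.

stand_down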